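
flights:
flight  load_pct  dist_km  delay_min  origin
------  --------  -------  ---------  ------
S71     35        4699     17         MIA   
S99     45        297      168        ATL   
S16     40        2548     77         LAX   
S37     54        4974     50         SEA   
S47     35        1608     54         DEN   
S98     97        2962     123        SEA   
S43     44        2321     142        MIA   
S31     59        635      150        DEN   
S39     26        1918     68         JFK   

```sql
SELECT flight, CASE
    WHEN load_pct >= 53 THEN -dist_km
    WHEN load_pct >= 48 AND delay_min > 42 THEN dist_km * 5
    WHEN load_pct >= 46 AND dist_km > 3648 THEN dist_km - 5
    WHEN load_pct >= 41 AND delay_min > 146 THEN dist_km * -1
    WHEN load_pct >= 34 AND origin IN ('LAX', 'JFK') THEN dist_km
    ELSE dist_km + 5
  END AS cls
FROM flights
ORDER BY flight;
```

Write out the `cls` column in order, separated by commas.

2548, -635, -4974, 1923, 2326, 1613, 4704, -2962, -297

flight=S16: load_pct >= 34 AND origin IN ('LAX', 'JFK') → 2548
flight=S31: load_pct >= 53 → -635
flight=S37: load_pct >= 53 → -4974
flight=S39: ELSE → 1923
flight=S43: ELSE → 2326
flight=S47: ELSE → 1613
flight=S71: ELSE → 4704
flight=S98: load_pct >= 53 → -2962
flight=S99: load_pct >= 41 AND delay_min > 146 → -297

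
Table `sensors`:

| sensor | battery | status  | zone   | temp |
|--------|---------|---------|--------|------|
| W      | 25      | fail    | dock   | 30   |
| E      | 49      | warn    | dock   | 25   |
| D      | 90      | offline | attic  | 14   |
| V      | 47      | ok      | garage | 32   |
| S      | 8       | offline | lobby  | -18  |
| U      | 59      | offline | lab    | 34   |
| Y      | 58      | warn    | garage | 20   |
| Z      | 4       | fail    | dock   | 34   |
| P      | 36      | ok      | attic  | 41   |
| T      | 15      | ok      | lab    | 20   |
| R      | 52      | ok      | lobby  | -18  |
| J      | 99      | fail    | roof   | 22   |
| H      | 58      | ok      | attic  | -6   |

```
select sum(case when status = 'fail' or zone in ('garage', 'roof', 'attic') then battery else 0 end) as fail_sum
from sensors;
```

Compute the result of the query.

sensor=W: ✓ → 25
sensor=E: ✗
sensor=D: ✓ → 90
sensor=V: ✓ → 47
sensor=S: ✗
sensor=U: ✗
sensor=Y: ✓ → 58
sensor=Z: ✓ → 4
sensor=P: ✓ → 36
sensor=T: ✗
sensor=R: ✗
sensor=J: ✓ → 99
sensor=H: ✓ → 58
fail_sum = 25 + 90 + 47 + 58 + 4 + 36 + 99 + 58 = 417

417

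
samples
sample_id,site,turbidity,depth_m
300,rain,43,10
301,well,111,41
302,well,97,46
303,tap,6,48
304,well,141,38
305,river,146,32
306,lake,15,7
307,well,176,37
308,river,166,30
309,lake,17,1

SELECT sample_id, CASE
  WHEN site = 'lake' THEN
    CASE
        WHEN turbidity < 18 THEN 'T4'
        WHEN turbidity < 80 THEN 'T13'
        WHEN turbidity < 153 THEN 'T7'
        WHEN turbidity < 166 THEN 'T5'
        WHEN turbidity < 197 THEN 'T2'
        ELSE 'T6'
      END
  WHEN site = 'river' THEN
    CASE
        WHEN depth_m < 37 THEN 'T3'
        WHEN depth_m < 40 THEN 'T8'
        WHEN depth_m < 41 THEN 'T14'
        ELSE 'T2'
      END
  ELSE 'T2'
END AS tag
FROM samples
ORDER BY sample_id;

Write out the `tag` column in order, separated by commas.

sample_id=300: site='rain' → outer ELSE → T2
sample_id=301: site='well' → outer ELSE → T2
sample_id=302: site='well' → outer ELSE → T2
sample_id=303: site='tap' → outer ELSE → T2
sample_id=304: site='well' → outer ELSE → T2
sample_id=305: site='river' → inner[depth_m < 37] → T3
sample_id=306: site='lake' → inner[turbidity < 18] → T4
sample_id=307: site='well' → outer ELSE → T2
sample_id=308: site='river' → inner[depth_m < 37] → T3
sample_id=309: site='lake' → inner[turbidity < 18] → T4

T2, T2, T2, T2, T2, T3, T4, T2, T3, T4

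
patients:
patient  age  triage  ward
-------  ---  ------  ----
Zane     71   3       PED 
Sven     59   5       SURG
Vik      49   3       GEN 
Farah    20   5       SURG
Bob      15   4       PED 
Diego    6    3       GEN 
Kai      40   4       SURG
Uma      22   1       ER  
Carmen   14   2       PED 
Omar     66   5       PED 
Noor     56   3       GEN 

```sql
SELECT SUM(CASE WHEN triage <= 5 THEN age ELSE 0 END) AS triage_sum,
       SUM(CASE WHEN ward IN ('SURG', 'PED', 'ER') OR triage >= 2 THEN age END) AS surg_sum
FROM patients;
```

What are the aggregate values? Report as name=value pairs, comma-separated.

[triage_sum: triage <= 5]
patient=Zane: ✓ → 71
patient=Sven: ✓ → 59
patient=Vik: ✓ → 49
patient=Farah: ✓ → 20
patient=Bob: ✓ → 15
patient=Diego: ✓ → 6
patient=Kai: ✓ → 40
patient=Uma: ✓ → 22
patient=Carmen: ✓ → 14
patient=Omar: ✓ → 66
patient=Noor: ✓ → 56
triage_sum = 71 + 59 + 49 + 20 + 15 + 6 + 40 + 22 + 14 + 66 + 56 = 418
—
[surg_sum: ward IN ('SURG', 'PED', 'ER') OR triage >= 2]
patient=Zane: ✓ → 71
patient=Sven: ✓ → 59
patient=Vik: ✓ → 49
patient=Farah: ✓ → 20
patient=Bob: ✓ → 15
patient=Diego: ✓ → 6
patient=Kai: ✓ → 40
patient=Uma: ✓ → 22
patient=Carmen: ✓ → 14
patient=Omar: ✓ → 66
patient=Noor: ✓ → 56
surg_sum = 71 + 59 + 49 + 20 + 15 + 6 + 40 + 22 + 14 + 66 + 56 = 418

triage_sum=418, surg_sum=418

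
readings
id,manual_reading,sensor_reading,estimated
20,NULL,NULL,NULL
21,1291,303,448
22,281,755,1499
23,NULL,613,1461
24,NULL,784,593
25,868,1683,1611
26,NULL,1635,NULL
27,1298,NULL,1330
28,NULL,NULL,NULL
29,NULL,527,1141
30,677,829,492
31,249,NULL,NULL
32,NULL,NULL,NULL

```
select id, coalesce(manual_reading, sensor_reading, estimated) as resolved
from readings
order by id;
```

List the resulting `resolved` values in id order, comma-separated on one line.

id=20: manual_reading=NULL, sensor_reading=NULL, estimated=NULL (all NULL) → NULL
id=21: manual_reading=1291 → 1291
id=22: manual_reading=281 → 281
id=23: manual_reading=NULL, sensor_reading=613 → 613
id=24: manual_reading=NULL, sensor_reading=784 → 784
id=25: manual_reading=868 → 868
id=26: manual_reading=NULL, sensor_reading=1635 → 1635
id=27: manual_reading=1298 → 1298
id=28: manual_reading=NULL, sensor_reading=NULL, estimated=NULL (all NULL) → NULL
id=29: manual_reading=NULL, sensor_reading=527 → 527
id=30: manual_reading=677 → 677
id=31: manual_reading=249 → 249
id=32: manual_reading=NULL, sensor_reading=NULL, estimated=NULL (all NULL) → NULL

NULL, 1291, 281, 613, 784, 868, 1635, 1298, NULL, 527, 677, 249, NULL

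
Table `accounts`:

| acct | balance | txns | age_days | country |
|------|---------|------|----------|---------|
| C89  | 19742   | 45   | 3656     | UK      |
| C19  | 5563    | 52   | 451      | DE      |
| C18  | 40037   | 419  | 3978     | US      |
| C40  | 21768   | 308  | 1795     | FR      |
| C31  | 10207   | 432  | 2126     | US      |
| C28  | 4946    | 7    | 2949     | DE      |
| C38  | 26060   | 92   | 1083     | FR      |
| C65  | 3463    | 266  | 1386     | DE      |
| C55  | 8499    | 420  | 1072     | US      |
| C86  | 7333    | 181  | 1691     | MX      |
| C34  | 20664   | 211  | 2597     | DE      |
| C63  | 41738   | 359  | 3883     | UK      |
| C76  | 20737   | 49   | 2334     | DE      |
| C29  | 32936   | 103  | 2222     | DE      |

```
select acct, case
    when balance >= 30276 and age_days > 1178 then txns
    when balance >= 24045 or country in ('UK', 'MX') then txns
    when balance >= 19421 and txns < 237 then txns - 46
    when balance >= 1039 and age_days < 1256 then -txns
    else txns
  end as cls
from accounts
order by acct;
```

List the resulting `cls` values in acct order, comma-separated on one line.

acct=C18: balance >= 30276 and age_days > 1178 → 419
acct=C19: balance >= 1039 and age_days < 1256 → -52
acct=C28: ELSE → 7
acct=C29: balance >= 30276 and age_days > 1178 → 103
acct=C31: ELSE → 432
acct=C34: balance >= 19421 and txns < 237 → 165
acct=C38: balance >= 24045 or country in ('UK', 'MX') → 92
acct=C40: ELSE → 308
acct=C55: balance >= 1039 and age_days < 1256 → -420
acct=C63: balance >= 30276 and age_days > 1178 → 359
acct=C65: ELSE → 266
acct=C76: balance >= 19421 and txns < 237 → 3
acct=C86: balance >= 24045 or country in ('UK', 'MX') → 181
acct=C89: balance >= 24045 or country in ('UK', 'MX') → 45

419, -52, 7, 103, 432, 165, 92, 308, -420, 359, 266, 3, 181, 45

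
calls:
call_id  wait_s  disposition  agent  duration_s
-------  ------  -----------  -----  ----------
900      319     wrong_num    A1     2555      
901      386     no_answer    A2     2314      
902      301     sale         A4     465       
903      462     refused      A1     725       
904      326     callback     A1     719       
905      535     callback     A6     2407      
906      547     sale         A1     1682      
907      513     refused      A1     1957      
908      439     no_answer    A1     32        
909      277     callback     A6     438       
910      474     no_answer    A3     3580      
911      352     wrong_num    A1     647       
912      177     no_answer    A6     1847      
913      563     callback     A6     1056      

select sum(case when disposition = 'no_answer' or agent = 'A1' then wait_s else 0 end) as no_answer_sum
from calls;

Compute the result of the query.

call_id=900: ✓ → 319
call_id=901: ✓ → 386
call_id=902: ✗
call_id=903: ✓ → 462
call_id=904: ✓ → 326
call_id=905: ✗
call_id=906: ✓ → 547
call_id=907: ✓ → 513
call_id=908: ✓ → 439
call_id=909: ✗
call_id=910: ✓ → 474
call_id=911: ✓ → 352
call_id=912: ✓ → 177
call_id=913: ✗
no_answer_sum = 319 + 386 + 462 + 326 + 547 + 513 + 439 + 474 + 352 + 177 = 3995

3995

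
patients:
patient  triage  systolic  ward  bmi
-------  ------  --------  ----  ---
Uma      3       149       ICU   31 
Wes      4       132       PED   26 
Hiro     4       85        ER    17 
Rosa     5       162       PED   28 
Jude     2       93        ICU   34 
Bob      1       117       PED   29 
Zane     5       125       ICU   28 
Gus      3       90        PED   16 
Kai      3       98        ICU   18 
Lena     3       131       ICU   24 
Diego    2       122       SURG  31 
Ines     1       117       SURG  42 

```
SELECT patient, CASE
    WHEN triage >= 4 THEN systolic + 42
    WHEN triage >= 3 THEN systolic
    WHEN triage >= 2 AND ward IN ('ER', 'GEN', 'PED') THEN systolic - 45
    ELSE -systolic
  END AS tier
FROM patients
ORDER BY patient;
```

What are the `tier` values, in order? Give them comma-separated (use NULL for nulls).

-117, -122, 90, 127, -117, -93, 98, 131, 204, 149, 174, 167

patient=Bob: ELSE → -117
patient=Diego: ELSE → -122
patient=Gus: triage >= 3 → 90
patient=Hiro: triage >= 4 → 127
patient=Ines: ELSE → -117
patient=Jude: ELSE → -93
patient=Kai: triage >= 3 → 98
patient=Lena: triage >= 3 → 131
patient=Rosa: triage >= 4 → 204
patient=Uma: triage >= 3 → 149
patient=Wes: triage >= 4 → 174
patient=Zane: triage >= 4 → 167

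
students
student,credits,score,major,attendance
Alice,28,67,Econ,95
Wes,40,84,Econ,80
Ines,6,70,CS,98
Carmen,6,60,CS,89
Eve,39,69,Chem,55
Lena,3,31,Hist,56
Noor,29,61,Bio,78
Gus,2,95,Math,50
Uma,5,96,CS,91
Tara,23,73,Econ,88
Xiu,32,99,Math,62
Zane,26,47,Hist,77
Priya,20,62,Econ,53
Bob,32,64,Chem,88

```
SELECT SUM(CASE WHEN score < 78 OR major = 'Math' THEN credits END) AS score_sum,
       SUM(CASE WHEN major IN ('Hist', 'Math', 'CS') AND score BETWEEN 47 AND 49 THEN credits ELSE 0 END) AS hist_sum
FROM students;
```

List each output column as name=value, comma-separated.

score_sum=246, hist_sum=26

[score_sum: score < 78 OR major = 'Math']
student=Alice: ✓ → 28
student=Wes: ✗
student=Ines: ✓ → 6
student=Carmen: ✓ → 6
student=Eve: ✓ → 39
student=Lena: ✓ → 3
student=Noor: ✓ → 29
student=Gus: ✓ → 2
student=Uma: ✗
student=Tara: ✓ → 23
student=Xiu: ✓ → 32
student=Zane: ✓ → 26
student=Priya: ✓ → 20
student=Bob: ✓ → 32
score_sum = 28 + 6 + 6 + 39 + 3 + 29 + 2 + 23 + 32 + 26 + 20 + 32 = 246
—
[hist_sum: major IN ('Hist', 'Math', 'CS') AND score BETWEEN 47 AND 49]
student=Alice: ✗
student=Wes: ✗
student=Ines: ✗
student=Carmen: ✗
student=Eve: ✗
student=Lena: ✗
student=Noor: ✗
student=Gus: ✗
student=Uma: ✗
student=Tara: ✗
student=Xiu: ✗
student=Zane: ✓ → 26
student=Priya: ✗
student=Bob: ✗
hist_sum = 26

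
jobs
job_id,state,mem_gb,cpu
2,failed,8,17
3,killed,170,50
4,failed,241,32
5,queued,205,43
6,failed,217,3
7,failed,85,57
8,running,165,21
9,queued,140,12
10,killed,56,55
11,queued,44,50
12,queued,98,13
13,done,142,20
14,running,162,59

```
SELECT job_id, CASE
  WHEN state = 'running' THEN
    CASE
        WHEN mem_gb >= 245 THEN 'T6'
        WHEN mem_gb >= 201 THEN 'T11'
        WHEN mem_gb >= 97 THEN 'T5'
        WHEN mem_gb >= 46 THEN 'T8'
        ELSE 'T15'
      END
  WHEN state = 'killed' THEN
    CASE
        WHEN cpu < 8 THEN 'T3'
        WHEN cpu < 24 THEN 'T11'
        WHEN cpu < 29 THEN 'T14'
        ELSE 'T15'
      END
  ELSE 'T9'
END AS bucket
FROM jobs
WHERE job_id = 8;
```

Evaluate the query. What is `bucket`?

T5

job_id = 8: state=running, mem_gb=165, cpu=21.
state='running' → inner[mem_gb >= 97] → T5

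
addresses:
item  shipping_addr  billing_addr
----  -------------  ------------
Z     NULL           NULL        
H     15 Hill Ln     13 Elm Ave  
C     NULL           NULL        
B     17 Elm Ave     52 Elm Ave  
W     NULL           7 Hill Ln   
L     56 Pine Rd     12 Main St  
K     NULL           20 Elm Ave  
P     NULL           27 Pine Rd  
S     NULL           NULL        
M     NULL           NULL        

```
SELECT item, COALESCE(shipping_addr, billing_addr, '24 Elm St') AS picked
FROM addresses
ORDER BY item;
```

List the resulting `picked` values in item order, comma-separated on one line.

item=B: shipping_addr=17 Elm Ave → 17 Elm Ave
item=C: shipping_addr=NULL, billing_addr=NULL, → literal 24 Elm St → 24 Elm St
item=H: shipping_addr=15 Hill Ln → 15 Hill Ln
item=K: shipping_addr=NULL, billing_addr=20 Elm Ave → 20 Elm Ave
item=L: shipping_addr=56 Pine Rd → 56 Pine Rd
item=M: shipping_addr=NULL, billing_addr=NULL, → literal 24 Elm St → 24 Elm St
item=P: shipping_addr=NULL, billing_addr=27 Pine Rd → 27 Pine Rd
item=S: shipping_addr=NULL, billing_addr=NULL, → literal 24 Elm St → 24 Elm St
item=W: shipping_addr=NULL, billing_addr=7 Hill Ln → 7 Hill Ln
item=Z: shipping_addr=NULL, billing_addr=NULL, → literal 24 Elm St → 24 Elm St

17 Elm Ave, 24 Elm St, 15 Hill Ln, 20 Elm Ave, 56 Pine Rd, 24 Elm St, 27 Pine Rd, 24 Elm St, 7 Hill Ln, 24 Elm St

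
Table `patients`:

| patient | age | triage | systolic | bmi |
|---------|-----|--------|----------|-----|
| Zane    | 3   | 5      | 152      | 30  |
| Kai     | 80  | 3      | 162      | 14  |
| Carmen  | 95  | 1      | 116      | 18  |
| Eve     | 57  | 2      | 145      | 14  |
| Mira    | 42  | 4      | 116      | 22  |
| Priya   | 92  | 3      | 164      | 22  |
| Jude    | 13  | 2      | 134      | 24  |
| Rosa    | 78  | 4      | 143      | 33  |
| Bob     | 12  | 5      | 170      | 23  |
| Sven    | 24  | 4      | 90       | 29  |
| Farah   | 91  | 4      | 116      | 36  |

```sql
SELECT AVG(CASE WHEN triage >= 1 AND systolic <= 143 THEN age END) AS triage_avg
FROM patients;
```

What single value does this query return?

patient=Zane: ✗
patient=Kai: ✗
patient=Carmen: ✓ → 95
patient=Eve: ✗
patient=Mira: ✓ → 42
patient=Priya: ✗
patient=Jude: ✓ → 13
patient=Rosa: ✓ → 78
patient=Bob: ✗
patient=Sven: ✓ → 24
patient=Farah: ✓ → 91
triage_avg = (95 + 42 + 13 + 78 + 24 + 91) / 6 = 57.1666666667

57.1666666667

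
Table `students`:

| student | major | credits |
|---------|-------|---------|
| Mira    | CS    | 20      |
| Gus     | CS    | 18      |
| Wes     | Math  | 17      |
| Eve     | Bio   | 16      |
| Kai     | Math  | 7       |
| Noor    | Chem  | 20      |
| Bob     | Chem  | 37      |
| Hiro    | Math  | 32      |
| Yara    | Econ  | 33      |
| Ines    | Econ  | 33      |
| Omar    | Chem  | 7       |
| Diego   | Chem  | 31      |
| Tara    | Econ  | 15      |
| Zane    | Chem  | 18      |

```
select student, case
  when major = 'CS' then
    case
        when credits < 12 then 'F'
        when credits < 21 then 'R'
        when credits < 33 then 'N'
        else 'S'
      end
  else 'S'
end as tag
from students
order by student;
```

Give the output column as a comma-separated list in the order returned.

student=Bob: major='Chem' → outer ELSE → S
student=Diego: major='Chem' → outer ELSE → S
student=Eve: major='Bio' → outer ELSE → S
student=Gus: major='CS' → inner[credits < 21] → R
student=Hiro: major='Math' → outer ELSE → S
student=Ines: major='Econ' → outer ELSE → S
student=Kai: major='Math' → outer ELSE → S
student=Mira: major='CS' → inner[credits < 21] → R
student=Noor: major='Chem' → outer ELSE → S
student=Omar: major='Chem' → outer ELSE → S
student=Tara: major='Econ' → outer ELSE → S
student=Wes: major='Math' → outer ELSE → S
student=Yara: major='Econ' → outer ELSE → S
student=Zane: major='Chem' → outer ELSE → S

S, S, S, R, S, S, S, R, S, S, S, S, S, S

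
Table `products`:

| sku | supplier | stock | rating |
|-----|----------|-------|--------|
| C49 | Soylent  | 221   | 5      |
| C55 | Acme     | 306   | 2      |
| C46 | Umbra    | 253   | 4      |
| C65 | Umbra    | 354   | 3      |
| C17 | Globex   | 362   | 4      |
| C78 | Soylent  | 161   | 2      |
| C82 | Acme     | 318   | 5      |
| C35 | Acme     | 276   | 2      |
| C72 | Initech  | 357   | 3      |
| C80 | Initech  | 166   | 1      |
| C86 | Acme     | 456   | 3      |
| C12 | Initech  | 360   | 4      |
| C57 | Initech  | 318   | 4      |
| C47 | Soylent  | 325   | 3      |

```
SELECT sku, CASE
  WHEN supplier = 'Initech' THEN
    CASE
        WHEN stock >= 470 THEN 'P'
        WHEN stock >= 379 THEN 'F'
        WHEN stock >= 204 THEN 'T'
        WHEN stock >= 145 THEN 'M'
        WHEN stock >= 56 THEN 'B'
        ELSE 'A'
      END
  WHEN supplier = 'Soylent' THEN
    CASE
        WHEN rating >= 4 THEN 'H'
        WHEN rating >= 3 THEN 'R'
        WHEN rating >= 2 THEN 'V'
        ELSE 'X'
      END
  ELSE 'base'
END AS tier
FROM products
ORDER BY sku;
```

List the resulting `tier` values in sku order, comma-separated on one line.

sku=C12: supplier='Initech' → inner[stock >= 204] → T
sku=C17: supplier='Globex' → outer ELSE → base
sku=C35: supplier='Acme' → outer ELSE → base
sku=C46: supplier='Umbra' → outer ELSE → base
sku=C47: supplier='Soylent' → inner[rating >= 3] → R
sku=C49: supplier='Soylent' → inner[rating >= 4] → H
sku=C55: supplier='Acme' → outer ELSE → base
sku=C57: supplier='Initech' → inner[stock >= 204] → T
sku=C65: supplier='Umbra' → outer ELSE → base
sku=C72: supplier='Initech' → inner[stock >= 204] → T
sku=C78: supplier='Soylent' → inner[rating >= 2] → V
sku=C80: supplier='Initech' → inner[stock >= 145] → M
sku=C82: supplier='Acme' → outer ELSE → base
sku=C86: supplier='Acme' → outer ELSE → base

T, base, base, base, R, H, base, T, base, T, V, M, base, base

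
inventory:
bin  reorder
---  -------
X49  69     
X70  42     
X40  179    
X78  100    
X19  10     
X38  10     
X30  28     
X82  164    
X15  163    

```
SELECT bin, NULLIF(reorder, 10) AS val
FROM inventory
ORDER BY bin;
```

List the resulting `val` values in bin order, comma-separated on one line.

163, NULL, 28, NULL, 179, 69, 42, 100, 164

bin=X15: reorder=163 vs 10: differ → 163
bin=X19: reorder=10 vs 10: equal → NULL
bin=X30: reorder=28 vs 10: differ → 28
bin=X38: reorder=10 vs 10: equal → NULL
bin=X40: reorder=179 vs 10: differ → 179
bin=X49: reorder=69 vs 10: differ → 69
bin=X70: reorder=42 vs 10: differ → 42
bin=X78: reorder=100 vs 10: differ → 100
bin=X82: reorder=164 vs 10: differ → 164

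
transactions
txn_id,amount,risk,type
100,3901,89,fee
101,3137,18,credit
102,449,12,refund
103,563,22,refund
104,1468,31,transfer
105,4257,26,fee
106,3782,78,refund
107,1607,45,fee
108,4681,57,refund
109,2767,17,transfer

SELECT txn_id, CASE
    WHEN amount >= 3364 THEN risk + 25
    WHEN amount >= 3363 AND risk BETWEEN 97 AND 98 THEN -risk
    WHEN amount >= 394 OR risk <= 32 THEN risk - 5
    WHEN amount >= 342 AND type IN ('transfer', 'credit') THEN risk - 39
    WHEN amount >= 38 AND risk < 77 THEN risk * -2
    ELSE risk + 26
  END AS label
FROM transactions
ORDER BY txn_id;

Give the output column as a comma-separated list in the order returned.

txn_id=100: amount >= 3364 → 114
txn_id=101: amount >= 394 OR risk <= 32 → 13
txn_id=102: amount >= 394 OR risk <= 32 → 7
txn_id=103: amount >= 394 OR risk <= 32 → 17
txn_id=104: amount >= 394 OR risk <= 32 → 26
txn_id=105: amount >= 3364 → 51
txn_id=106: amount >= 3364 → 103
txn_id=107: amount >= 394 OR risk <= 32 → 40
txn_id=108: amount >= 3364 → 82
txn_id=109: amount >= 394 OR risk <= 32 → 12

114, 13, 7, 17, 26, 51, 103, 40, 82, 12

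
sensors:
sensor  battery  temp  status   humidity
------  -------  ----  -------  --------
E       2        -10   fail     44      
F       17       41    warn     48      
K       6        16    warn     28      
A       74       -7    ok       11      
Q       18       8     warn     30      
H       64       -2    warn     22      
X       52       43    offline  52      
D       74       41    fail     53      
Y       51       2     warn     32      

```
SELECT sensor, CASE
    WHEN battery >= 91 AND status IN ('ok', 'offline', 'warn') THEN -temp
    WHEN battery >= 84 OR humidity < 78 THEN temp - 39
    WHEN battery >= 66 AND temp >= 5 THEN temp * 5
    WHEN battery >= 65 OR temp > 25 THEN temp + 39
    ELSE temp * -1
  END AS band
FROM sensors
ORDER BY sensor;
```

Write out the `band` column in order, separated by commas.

sensor=A: battery >= 84 OR humidity < 78 → -46
sensor=D: battery >= 84 OR humidity < 78 → 2
sensor=E: battery >= 84 OR humidity < 78 → -49
sensor=F: battery >= 84 OR humidity < 78 → 2
sensor=H: battery >= 84 OR humidity < 78 → -41
sensor=K: battery >= 84 OR humidity < 78 → -23
sensor=Q: battery >= 84 OR humidity < 78 → -31
sensor=X: battery >= 84 OR humidity < 78 → 4
sensor=Y: battery >= 84 OR humidity < 78 → -37

-46, 2, -49, 2, -41, -23, -31, 4, -37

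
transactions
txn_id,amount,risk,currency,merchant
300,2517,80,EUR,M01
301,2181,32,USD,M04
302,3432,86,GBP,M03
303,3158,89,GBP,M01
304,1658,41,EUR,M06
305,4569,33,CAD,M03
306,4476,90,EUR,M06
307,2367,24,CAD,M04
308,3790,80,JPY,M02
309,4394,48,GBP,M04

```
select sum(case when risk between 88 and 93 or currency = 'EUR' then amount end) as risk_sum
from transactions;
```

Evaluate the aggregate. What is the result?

11809

txn_id=300: ✓ → 2517
txn_id=301: ✗
txn_id=302: ✗
txn_id=303: ✓ → 3158
txn_id=304: ✓ → 1658
txn_id=305: ✗
txn_id=306: ✓ → 4476
txn_id=307: ✗
txn_id=308: ✗
txn_id=309: ✗
risk_sum = 2517 + 3158 + 1658 + 4476 = 11809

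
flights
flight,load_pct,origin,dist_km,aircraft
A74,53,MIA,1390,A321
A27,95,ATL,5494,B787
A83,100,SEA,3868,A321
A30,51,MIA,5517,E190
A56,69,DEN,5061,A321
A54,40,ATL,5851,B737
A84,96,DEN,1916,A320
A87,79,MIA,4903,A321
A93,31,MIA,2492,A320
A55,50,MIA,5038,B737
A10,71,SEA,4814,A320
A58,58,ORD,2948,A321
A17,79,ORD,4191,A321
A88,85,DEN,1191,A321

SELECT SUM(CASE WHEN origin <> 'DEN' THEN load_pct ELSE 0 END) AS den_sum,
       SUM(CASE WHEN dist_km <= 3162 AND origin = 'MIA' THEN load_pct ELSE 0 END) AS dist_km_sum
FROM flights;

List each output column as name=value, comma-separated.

den_sum=707, dist_km_sum=84

[den_sum: origin <> 'DEN']
flight=A74: ✓ → 53
flight=A27: ✓ → 95
flight=A83: ✓ → 100
flight=A30: ✓ → 51
flight=A56: ✗
flight=A54: ✓ → 40
flight=A84: ✗
flight=A87: ✓ → 79
flight=A93: ✓ → 31
flight=A55: ✓ → 50
flight=A10: ✓ → 71
flight=A58: ✓ → 58
flight=A17: ✓ → 79
flight=A88: ✗
den_sum = 53 + 95 + 100 + 51 + 40 + 79 + 31 + 50 + 71 + 58 + 79 = 707
—
[dist_km_sum: dist_km <= 3162 AND origin = 'MIA']
flight=A74: ✓ → 53
flight=A27: ✗
flight=A83: ✗
flight=A30: ✗
flight=A56: ✗
flight=A54: ✗
flight=A84: ✗
flight=A87: ✗
flight=A93: ✓ → 31
flight=A55: ✗
flight=A10: ✗
flight=A58: ✗
flight=A17: ✗
flight=A88: ✗
dist_km_sum = 53 + 31 = 84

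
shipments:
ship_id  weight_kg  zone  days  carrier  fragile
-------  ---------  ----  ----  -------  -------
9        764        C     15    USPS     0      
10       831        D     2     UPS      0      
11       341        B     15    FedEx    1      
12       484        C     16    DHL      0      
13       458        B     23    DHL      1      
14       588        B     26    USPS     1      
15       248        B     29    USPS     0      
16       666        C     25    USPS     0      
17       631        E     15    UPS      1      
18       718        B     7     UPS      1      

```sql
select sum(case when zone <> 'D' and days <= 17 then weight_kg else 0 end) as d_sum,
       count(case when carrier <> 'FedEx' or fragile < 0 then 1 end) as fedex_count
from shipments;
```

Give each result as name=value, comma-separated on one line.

[d_sum: zone <> 'D' and days <= 17]
ship_id=9: ✓ → 764
ship_id=10: ✗
ship_id=11: ✓ → 341
ship_id=12: ✓ → 484
ship_id=13: ✗
ship_id=14: ✗
ship_id=15: ✗
ship_id=16: ✗
ship_id=17: ✓ → 631
ship_id=18: ✓ → 718
d_sum = 764 + 341 + 484 + 631 + 718 = 2938
—
[fedex_count: carrier <> 'FedEx' or fragile < 0]
ship_id=9: ✓ → 1
ship_id=10: ✓ → 1
ship_id=11: ✗
ship_id=12: ✓ → 1
ship_id=13: ✓ → 1
ship_id=14: ✓ → 1
ship_id=15: ✓ → 1
ship_id=16: ✓ → 1
ship_id=17: ✓ → 1
ship_id=18: ✓ → 1
fedex_count = COUNT(1, 1, 1, 1, 1, 1, 1, 1, 1) = 9

d_sum=2938, fedex_count=9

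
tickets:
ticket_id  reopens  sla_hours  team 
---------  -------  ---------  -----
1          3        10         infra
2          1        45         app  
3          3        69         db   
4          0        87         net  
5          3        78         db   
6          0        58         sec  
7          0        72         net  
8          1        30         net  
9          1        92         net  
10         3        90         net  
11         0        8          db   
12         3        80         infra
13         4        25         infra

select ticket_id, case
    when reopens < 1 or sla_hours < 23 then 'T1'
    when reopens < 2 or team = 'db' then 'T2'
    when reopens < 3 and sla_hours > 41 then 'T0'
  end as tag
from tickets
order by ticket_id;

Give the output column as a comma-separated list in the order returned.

T1, T2, T2, T1, T2, T1, T1, T2, T2, NULL, T1, NULL, NULL

ticket_id=1: reopens < 1 or sla_hours < 23 → T1
ticket_id=2: reopens < 2 or team = 'db' → T2
ticket_id=3: reopens < 2 or team = 'db' → T2
ticket_id=4: reopens < 1 or sla_hours < 23 → T1
ticket_id=5: reopens < 2 or team = 'db' → T2
ticket_id=6: reopens < 1 or sla_hours < 23 → T1
ticket_id=7: reopens < 1 or sla_hours < 23 → T1
ticket_id=8: reopens < 2 or team = 'db' → T2
ticket_id=9: reopens < 2 or team = 'db' → T2
ticket_id=10: (no match → NULL) → NULL
ticket_id=11: reopens < 1 or sla_hours < 23 → T1
ticket_id=12: (no match → NULL) → NULL
ticket_id=13: (no match → NULL) → NULL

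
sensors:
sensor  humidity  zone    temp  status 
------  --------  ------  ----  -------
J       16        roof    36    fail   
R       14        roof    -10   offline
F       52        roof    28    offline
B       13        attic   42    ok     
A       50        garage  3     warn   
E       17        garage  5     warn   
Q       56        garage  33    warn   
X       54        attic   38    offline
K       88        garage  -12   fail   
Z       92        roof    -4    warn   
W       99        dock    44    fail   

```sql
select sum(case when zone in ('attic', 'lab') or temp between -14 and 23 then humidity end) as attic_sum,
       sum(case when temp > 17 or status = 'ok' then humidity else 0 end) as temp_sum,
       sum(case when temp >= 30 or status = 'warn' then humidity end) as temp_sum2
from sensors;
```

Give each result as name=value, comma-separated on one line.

attic_sum=328, temp_sum=290, temp_sum2=397

[attic_sum: zone in ('attic', 'lab') or temp between -14 and 23]
sensor=J: ✗
sensor=R: ✓ → 14
sensor=F: ✗
sensor=B: ✓ → 13
sensor=A: ✓ → 50
sensor=E: ✓ → 17
sensor=Q: ✗
sensor=X: ✓ → 54
sensor=K: ✓ → 88
sensor=Z: ✓ → 92
sensor=W: ✗
attic_sum = 14 + 13 + 50 + 17 + 54 + 88 + 92 = 328
—
[temp_sum: temp > 17 or status = 'ok']
sensor=J: ✓ → 16
sensor=R: ✗
sensor=F: ✓ → 52
sensor=B: ✓ → 13
sensor=A: ✗
sensor=E: ✗
sensor=Q: ✓ → 56
sensor=X: ✓ → 54
sensor=K: ✗
sensor=Z: ✗
sensor=W: ✓ → 99
temp_sum = 16 + 52 + 13 + 56 + 54 + 99 = 290
—
[temp_sum2: temp >= 30 or status = 'warn']
sensor=J: ✓ → 16
sensor=R: ✗
sensor=F: ✗
sensor=B: ✓ → 13
sensor=A: ✓ → 50
sensor=E: ✓ → 17
sensor=Q: ✓ → 56
sensor=X: ✓ → 54
sensor=K: ✗
sensor=Z: ✓ → 92
sensor=W: ✓ → 99
temp_sum2 = 16 + 13 + 50 + 17 + 56 + 54 + 92 + 99 = 397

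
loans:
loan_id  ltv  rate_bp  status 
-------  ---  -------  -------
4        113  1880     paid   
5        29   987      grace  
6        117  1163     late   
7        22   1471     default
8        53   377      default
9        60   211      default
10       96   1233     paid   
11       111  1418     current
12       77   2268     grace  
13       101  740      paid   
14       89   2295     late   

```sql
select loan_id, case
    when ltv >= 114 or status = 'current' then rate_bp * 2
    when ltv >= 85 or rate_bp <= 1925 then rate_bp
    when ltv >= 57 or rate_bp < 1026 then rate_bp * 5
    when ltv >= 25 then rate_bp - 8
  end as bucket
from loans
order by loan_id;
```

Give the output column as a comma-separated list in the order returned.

loan_id=4: ltv >= 85 or rate_bp <= 1925 → 1880
loan_id=5: ltv >= 85 or rate_bp <= 1925 → 987
loan_id=6: ltv >= 114 or status = 'current' → 2326
loan_id=7: ltv >= 85 or rate_bp <= 1925 → 1471
loan_id=8: ltv >= 85 or rate_bp <= 1925 → 377
loan_id=9: ltv >= 85 or rate_bp <= 1925 → 211
loan_id=10: ltv >= 85 or rate_bp <= 1925 → 1233
loan_id=11: ltv >= 114 or status = 'current' → 2836
loan_id=12: ltv >= 57 or rate_bp < 1026 → 11340
loan_id=13: ltv >= 85 or rate_bp <= 1925 → 740
loan_id=14: ltv >= 85 or rate_bp <= 1925 → 2295

1880, 987, 2326, 1471, 377, 211, 1233, 2836, 11340, 740, 2295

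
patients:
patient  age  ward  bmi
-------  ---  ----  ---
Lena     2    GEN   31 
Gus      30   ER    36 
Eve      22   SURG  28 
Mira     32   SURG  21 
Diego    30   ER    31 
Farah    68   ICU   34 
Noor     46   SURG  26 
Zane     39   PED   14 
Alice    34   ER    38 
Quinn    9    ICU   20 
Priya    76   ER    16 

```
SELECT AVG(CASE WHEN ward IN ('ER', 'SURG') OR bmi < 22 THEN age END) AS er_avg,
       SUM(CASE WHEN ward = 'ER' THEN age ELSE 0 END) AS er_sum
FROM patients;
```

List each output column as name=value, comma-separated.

er_avg=35.3333333333, er_sum=170

[er_avg: ward IN ('ER', 'SURG') OR bmi < 22]
patient=Lena: ✗
patient=Gus: ✓ → 30
patient=Eve: ✓ → 22
patient=Mira: ✓ → 32
patient=Diego: ✓ → 30
patient=Farah: ✗
patient=Noor: ✓ → 46
patient=Zane: ✓ → 39
patient=Alice: ✓ → 34
patient=Quinn: ✓ → 9
patient=Priya: ✓ → 76
er_avg = (30 + 22 + 32 + 30 + 46 + 39 + 34 + 9 + 76) / 9 = 35.3333333333
—
[er_sum: ward = 'ER']
patient=Lena: ✗
patient=Gus: ✓ → 30
patient=Eve: ✗
patient=Mira: ✗
patient=Diego: ✓ → 30
patient=Farah: ✗
patient=Noor: ✗
patient=Zane: ✗
patient=Alice: ✓ → 34
patient=Quinn: ✗
patient=Priya: ✓ → 76
er_sum = 30 + 30 + 34 + 76 = 170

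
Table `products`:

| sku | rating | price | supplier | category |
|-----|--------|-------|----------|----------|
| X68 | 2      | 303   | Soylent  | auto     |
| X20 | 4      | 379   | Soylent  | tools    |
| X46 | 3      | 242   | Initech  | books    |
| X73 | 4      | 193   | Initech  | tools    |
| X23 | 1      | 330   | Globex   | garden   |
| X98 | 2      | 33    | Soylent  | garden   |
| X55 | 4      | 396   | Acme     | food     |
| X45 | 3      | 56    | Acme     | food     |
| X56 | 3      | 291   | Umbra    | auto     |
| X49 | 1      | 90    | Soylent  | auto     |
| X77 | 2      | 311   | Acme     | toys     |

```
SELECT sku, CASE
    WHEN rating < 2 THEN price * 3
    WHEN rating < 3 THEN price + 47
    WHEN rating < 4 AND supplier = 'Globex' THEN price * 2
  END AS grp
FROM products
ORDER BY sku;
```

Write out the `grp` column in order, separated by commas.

NULL, 990, NULL, NULL, 270, NULL, NULL, 350, NULL, 358, 80

sku=X20: (no match → NULL) → NULL
sku=X23: rating < 2 → 990
sku=X45: (no match → NULL) → NULL
sku=X46: (no match → NULL) → NULL
sku=X49: rating < 2 → 270
sku=X55: (no match → NULL) → NULL
sku=X56: (no match → NULL) → NULL
sku=X68: rating < 3 → 350
sku=X73: (no match → NULL) → NULL
sku=X77: rating < 3 → 358
sku=X98: rating < 3 → 80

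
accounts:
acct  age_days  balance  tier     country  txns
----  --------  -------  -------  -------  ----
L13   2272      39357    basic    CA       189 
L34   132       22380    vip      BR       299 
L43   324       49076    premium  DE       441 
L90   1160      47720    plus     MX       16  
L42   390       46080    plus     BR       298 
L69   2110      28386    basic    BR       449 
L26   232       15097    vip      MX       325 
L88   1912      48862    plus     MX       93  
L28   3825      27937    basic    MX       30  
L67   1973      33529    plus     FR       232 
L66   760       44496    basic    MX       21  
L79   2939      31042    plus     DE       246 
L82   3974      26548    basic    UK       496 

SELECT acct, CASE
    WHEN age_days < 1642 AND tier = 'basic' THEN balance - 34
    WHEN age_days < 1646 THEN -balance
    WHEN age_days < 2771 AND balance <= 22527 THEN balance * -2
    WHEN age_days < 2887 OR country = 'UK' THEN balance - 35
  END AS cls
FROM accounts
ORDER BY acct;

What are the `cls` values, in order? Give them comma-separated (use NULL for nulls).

39322, -15097, NULL, -22380, -46080, -49076, 44462, 33494, 28351, NULL, 26513, 48827, -47720

acct=L13: age_days < 2887 OR country = 'UK' → 39322
acct=L26: age_days < 1646 → -15097
acct=L28: (no match → NULL) → NULL
acct=L34: age_days < 1646 → -22380
acct=L42: age_days < 1646 → -46080
acct=L43: age_days < 1646 → -49076
acct=L66: age_days < 1642 AND tier = 'basic' → 44462
acct=L67: age_days < 2887 OR country = 'UK' → 33494
acct=L69: age_days < 2887 OR country = 'UK' → 28351
acct=L79: (no match → NULL) → NULL
acct=L82: age_days < 2887 OR country = 'UK' → 26513
acct=L88: age_days < 2887 OR country = 'UK' → 48827
acct=L90: age_days < 1646 → -47720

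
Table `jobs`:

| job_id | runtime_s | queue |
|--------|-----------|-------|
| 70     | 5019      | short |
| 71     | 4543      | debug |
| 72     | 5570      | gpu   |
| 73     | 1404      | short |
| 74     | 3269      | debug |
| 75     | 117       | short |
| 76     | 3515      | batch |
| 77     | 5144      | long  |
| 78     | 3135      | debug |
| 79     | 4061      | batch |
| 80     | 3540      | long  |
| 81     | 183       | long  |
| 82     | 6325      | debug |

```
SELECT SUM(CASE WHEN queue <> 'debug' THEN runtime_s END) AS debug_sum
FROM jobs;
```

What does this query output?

28553

job_id=70: ✓ → 5019
job_id=71: ✗
job_id=72: ✓ → 5570
job_id=73: ✓ → 1404
job_id=74: ✗
job_id=75: ✓ → 117
job_id=76: ✓ → 3515
job_id=77: ✓ → 5144
job_id=78: ✗
job_id=79: ✓ → 4061
job_id=80: ✓ → 3540
job_id=81: ✓ → 183
job_id=82: ✗
debug_sum = 5019 + 5570 + 1404 + 117 + 3515 + 5144 + 4061 + 3540 + 183 = 28553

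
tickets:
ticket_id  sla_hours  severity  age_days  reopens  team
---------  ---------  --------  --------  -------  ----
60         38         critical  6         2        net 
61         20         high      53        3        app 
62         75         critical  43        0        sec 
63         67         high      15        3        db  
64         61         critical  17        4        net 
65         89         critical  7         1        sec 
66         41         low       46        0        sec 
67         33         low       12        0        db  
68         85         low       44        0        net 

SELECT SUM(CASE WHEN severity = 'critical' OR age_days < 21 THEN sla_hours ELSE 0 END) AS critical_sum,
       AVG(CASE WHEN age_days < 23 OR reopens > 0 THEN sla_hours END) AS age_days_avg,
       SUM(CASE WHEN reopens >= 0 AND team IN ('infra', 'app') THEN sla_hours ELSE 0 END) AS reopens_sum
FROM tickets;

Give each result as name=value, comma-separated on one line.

[critical_sum: severity = 'critical' OR age_days < 21]
ticket_id=60: ✓ → 38
ticket_id=61: ✗
ticket_id=62: ✓ → 75
ticket_id=63: ✓ → 67
ticket_id=64: ✓ → 61
ticket_id=65: ✓ → 89
ticket_id=66: ✗
ticket_id=67: ✓ → 33
ticket_id=68: ✗
critical_sum = 38 + 75 + 67 + 61 + 89 + 33 = 363
—
[age_days_avg: age_days < 23 OR reopens > 0]
ticket_id=60: ✓ → 38
ticket_id=61: ✓ → 20
ticket_id=62: ✗
ticket_id=63: ✓ → 67
ticket_id=64: ✓ → 61
ticket_id=65: ✓ → 89
ticket_id=66: ✗
ticket_id=67: ✓ → 33
ticket_id=68: ✗
age_days_avg = (38 + 20 + 67 + 61 + 89 + 33) / 6 = 51.3333333333
—
[reopens_sum: reopens >= 0 AND team IN ('infra', 'app')]
ticket_id=60: ✗
ticket_id=61: ✓ → 20
ticket_id=62: ✗
ticket_id=63: ✗
ticket_id=64: ✗
ticket_id=65: ✗
ticket_id=66: ✗
ticket_id=67: ✗
ticket_id=68: ✗
reopens_sum = 20

critical_sum=363, age_days_avg=51.3333333333, reopens_sum=20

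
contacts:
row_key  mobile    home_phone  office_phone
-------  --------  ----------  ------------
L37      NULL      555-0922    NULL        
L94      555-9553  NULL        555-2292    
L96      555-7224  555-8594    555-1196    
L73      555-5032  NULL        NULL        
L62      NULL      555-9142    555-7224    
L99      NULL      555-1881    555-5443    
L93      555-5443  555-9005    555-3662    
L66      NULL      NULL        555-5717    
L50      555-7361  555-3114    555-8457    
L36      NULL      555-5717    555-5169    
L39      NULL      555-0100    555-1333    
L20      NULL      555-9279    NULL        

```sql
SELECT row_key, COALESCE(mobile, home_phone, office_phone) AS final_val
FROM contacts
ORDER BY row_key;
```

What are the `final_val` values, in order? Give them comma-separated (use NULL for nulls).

row_key=L20: mobile=NULL, home_phone=555-9279 → 555-9279
row_key=L36: mobile=NULL, home_phone=555-5717 → 555-5717
row_key=L37: mobile=NULL, home_phone=555-0922 → 555-0922
row_key=L39: mobile=NULL, home_phone=555-0100 → 555-0100
row_key=L50: mobile=555-7361 → 555-7361
row_key=L62: mobile=NULL, home_phone=555-9142 → 555-9142
row_key=L66: mobile=NULL, home_phone=NULL, office_phone=555-5717 → 555-5717
row_key=L73: mobile=555-5032 → 555-5032
row_key=L93: mobile=555-5443 → 555-5443
row_key=L94: mobile=555-9553 → 555-9553
row_key=L96: mobile=555-7224 → 555-7224
row_key=L99: mobile=NULL, home_phone=555-1881 → 555-1881

555-9279, 555-5717, 555-0922, 555-0100, 555-7361, 555-9142, 555-5717, 555-5032, 555-5443, 555-9553, 555-7224, 555-1881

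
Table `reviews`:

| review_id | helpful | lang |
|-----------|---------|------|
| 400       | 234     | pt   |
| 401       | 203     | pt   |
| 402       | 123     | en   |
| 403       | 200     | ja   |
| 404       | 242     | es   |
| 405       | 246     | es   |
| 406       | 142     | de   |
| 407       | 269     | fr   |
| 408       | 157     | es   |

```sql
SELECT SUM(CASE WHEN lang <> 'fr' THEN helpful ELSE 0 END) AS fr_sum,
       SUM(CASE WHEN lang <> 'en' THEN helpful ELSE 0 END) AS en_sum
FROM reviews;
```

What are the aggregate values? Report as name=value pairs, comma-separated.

fr_sum=1547, en_sum=1693

[fr_sum: lang <> 'fr']
review_id=400: ✓ → 234
review_id=401: ✓ → 203
review_id=402: ✓ → 123
review_id=403: ✓ → 200
review_id=404: ✓ → 242
review_id=405: ✓ → 246
review_id=406: ✓ → 142
review_id=407: ✗
review_id=408: ✓ → 157
fr_sum = 234 + 203 + 123 + 200 + 242 + 246 + 142 + 157 = 1547
—
[en_sum: lang <> 'en']
review_id=400: ✓ → 234
review_id=401: ✓ → 203
review_id=402: ✗
review_id=403: ✓ → 200
review_id=404: ✓ → 242
review_id=405: ✓ → 246
review_id=406: ✓ → 142
review_id=407: ✓ → 269
review_id=408: ✓ → 157
en_sum = 234 + 203 + 200 + 242 + 246 + 142 + 269 + 157 = 1693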